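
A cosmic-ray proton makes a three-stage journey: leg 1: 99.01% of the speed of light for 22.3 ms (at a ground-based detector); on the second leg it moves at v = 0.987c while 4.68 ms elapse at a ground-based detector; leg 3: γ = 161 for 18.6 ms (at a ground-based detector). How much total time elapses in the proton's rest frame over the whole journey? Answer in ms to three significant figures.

Leg 1: β = 0.9901; γ = 1/√(1 − 0.9901²) = 1/√0.01970 = 7.124; τ_1 = 22.3/7.124 = 3.130 ms.
Leg 2: γ = 1/√(1 − 0.987²) = 1/√0.02583 = 6.222; τ_2 = 4.68/6.222 = 0.7522 ms.
Leg 3: γ = 161; τ_3 = 18.6/161.0 = 0.1155 ms.
Total: 3.130 + 0.7522 + 0.1155 ms.

τ = 4.00 ms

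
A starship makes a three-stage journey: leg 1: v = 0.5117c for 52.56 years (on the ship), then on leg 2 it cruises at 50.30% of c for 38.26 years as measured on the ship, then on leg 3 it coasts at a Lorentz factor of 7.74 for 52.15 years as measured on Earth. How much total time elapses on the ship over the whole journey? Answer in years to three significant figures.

Leg 1: 52.56 years is already measured on the ship.
Leg 2: 38.26 years is already measured on the ship.
Leg 3: γ = 7.74; τ_3 = 52.15/7.740 = 6.738 years.
Total: 52.56 + 38.26 + 6.738 years.

τ = 97.6 years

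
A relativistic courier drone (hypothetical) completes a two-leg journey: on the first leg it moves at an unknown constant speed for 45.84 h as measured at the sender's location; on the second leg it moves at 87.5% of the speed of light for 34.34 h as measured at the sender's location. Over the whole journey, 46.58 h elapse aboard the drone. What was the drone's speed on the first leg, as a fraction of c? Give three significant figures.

Leg 1: speed unknown; τ_1 = 45.84/γ_1.
Leg 2: β = 0.875; γ = 1/√(1 − 0.875²) = 1/√0.2344 = 2.066; τ_2 = 34.34/2.066 = 16.62 h.
Total proper time: τ_1 + 16.62 = 46.58, so τ_1 = 46.58 − 16.62 = 29.96 h.
γ_1 = 45.84/29.96 = 1.530; β = √(1 − 1/γ²) = √0.5730.

β = 0.757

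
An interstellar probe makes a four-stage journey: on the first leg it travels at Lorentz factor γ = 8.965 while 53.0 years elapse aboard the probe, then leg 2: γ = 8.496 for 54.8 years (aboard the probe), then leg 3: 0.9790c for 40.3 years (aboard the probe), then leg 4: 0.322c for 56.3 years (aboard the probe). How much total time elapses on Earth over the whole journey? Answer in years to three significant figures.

Leg 1: γ = 8.965; Δt_1 = 8.965 × 53.0 = 475.1 years.
Leg 2: γ = 8.496; Δt_2 = 8.496 × 54.8 = 465.6 years.
Leg 3: γ = 1/√(1 − 0.9790²) = 1/√0.04156 = 4.905; Δt_3 = 4.905 × 40.3 = 197.7 years.
Leg 4: γ = 1/√(1 − 0.322²) = 1/√0.8963 = 1.056; Δt_4 = 1.056 × 56.3 = 59.47 years.
Total: 475.1 + 465.6 + 197.7 + 59.47 years.

Δt = 1200 years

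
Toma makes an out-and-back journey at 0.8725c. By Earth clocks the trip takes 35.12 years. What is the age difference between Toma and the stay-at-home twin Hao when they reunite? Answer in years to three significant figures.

Δt − τ = 18.0 years

γ = 1/√(1 − 0.8725²) = 1/√0.2387 = 2.047
Toma's elapsed proper time: τ = 35.12/2.047 = 17.16 years.
Age gap = Δt − τ = 35.12 − 17.16 years.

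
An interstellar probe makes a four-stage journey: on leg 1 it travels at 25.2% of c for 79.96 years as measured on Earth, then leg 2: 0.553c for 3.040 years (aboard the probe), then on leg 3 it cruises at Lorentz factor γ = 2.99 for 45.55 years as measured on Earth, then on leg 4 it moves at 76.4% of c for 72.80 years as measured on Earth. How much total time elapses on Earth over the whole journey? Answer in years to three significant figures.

Leg 1: 79.96 years is already measured on Earth.
Leg 2: γ = 1/√(1 − 0.553²) = 1/√0.6942 = 1.200; Δt_2 = 1.200 × 3.040 = 3.649 years.
Leg 3: 45.55 years is already measured on Earth.
Leg 4: 72.80 years is already measured on Earth.
Total: 79.96 + 3.649 + 45.55 + 72.80 years.

Δt = 202 years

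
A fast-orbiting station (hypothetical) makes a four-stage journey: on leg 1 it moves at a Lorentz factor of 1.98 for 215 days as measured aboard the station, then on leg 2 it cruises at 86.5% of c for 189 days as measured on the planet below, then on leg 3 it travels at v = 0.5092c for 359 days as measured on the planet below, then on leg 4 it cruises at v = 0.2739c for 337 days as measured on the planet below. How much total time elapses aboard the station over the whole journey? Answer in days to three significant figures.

τ = 943 days

Leg 1: 215 days is already measured aboard the station.
Leg 2: β = 0.865; γ = 1/√(1 − 0.865²) = 1/√0.2518 = 1.993; τ_2 = 189/1.993 = 94.83 days.
Leg 3: γ = 1/√(1 − 0.5092²) = 1/√0.7407 = 1.162; τ_3 = 359/1.162 = 309.0 days.
Leg 4: γ = 1/√(1 − 0.2739²) = 1/√0.9250 = 1.040; τ_4 = 337/1.040 = 324.1 days.
Total: 215.0 + 94.83 + 309.0 + 324.1 days.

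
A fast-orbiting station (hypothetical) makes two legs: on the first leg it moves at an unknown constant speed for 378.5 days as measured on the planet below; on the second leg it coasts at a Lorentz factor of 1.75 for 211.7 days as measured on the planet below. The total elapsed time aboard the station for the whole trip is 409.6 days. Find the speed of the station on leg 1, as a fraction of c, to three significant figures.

Leg 1: speed unknown; τ_1 = 378.5/γ_1.
Leg 2: γ = 1.75; τ_2 = 211.7/1.750 = 121.0 days.
Total proper time: τ_1 + 121.0 = 409.6, so τ_1 = 409.6 − 121.0 = 288.6 days.
γ_1 = 378.5/288.6 = 1.311; β = √(1 − 1/γ²) = √0.4185.

β = 0.647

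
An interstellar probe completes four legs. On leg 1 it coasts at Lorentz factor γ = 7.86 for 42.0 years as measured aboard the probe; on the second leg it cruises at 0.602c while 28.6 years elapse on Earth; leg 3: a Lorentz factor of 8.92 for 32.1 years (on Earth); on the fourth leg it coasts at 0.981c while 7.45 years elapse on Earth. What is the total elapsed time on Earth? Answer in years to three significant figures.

Δt = 398 years

Leg 1: γ = 7.86; Δt_1 = 7.860 × 42.0 = 330.1 years.
Leg 2: 28.6 years is already measured on Earth.
Leg 3: 32.1 years is already measured on Earth.
Leg 4: 7.45 years is already measured on Earth.
Total: 330.1 + 28.60 + 32.10 + 7.450 years.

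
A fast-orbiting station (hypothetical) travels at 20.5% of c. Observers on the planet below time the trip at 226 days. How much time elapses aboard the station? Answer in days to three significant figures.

τ = 221 days

β = 0.205; γ = 1/√(1 − 0.205²) = 1/√0.9580 = 1.022
The interval measured on the planet below is the dilated one; the clock aboard the station measures the proper time τ = Δt/γ = 226/1.022 days.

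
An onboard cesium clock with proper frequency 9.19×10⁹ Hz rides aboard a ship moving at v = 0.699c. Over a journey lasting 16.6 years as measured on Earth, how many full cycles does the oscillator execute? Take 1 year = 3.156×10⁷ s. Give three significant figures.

N = 3.44×10¹⁸

γ = 1/√(1 − 0.699²) = 1/√0.5114 = 1.398
The oscillator's own cycle count is N = f × τ where τ is the proper time on the ship. τ = Δt/γ = 16.6/1.398 = 11.87 years = 3.746×10⁸ s.
N = 9.19×10⁹ × 3.746×10⁸ = 3.443×10¹⁸.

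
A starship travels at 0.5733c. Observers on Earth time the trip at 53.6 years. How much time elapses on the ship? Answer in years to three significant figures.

γ = 1/√(1 − 0.5733²) = 1/√0.6713 = 1.220
The interval measured on Earth is the dilated one; the clock on the ship measures the proper time τ = Δt/γ = 53.6/1.220 years.

τ = 43.9 years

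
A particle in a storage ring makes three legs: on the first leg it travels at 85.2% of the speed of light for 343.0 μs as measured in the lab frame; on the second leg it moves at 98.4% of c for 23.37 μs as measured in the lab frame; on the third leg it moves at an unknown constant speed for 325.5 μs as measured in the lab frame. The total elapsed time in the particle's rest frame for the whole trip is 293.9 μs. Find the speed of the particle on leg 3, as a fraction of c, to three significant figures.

Leg 1: β = 0.852; γ = 1/√(1 − 0.852²) = 1/√0.2741 = 1.910; τ_1 = 343.0/1.910 = 179.6 μs.
Leg 2: β = 0.984; γ = 1/√(1 − 0.984²) = 1/√0.03174 = 5.613; τ_2 = 23.37/5.613 = 4.164 μs.
Leg 3: speed unknown; τ_3 = 325.5/γ_3.
Total proper time: 179.6 + 4.164 + τ_3 = 293.9, so τ_3 = 293.9 − 183.7 = 110.2 μs.
γ_3 = 325.5/110.2 = 2.955; β = √(1 − 1/γ²) = √0.8855.

β = 0.941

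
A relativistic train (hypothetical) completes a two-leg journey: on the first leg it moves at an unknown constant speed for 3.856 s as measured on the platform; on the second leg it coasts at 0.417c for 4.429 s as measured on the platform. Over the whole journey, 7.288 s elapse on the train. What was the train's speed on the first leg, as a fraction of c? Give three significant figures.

β = 0.533

Leg 1: speed unknown; τ_1 = 3.856/γ_1.
Leg 2: γ = 1/√(1 − 0.417²) = 1/√0.8261 = 1.100; τ_2 = 4.429/1.100 = 4.026 s.
Total proper time: τ_1 + 4.026 = 7.288, so τ_1 = 7.288 − 4.026 = 3.262 s.
γ_1 = 3.856/3.262 = 1.182; β = √(1 − 1/γ²) = √0.2842.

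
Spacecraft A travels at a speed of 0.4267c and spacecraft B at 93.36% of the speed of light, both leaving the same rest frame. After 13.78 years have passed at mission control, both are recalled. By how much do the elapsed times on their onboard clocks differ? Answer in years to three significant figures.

|τ_A − τ_B| = 7.52 years

A: γ = 1/√(1 − 0.4267²) = 1/√0.8179 = 1.106; τ_A = 13.78/1.106 = 12.46 years.
B: β = 0.9336; γ = 1/√(1 − 0.9336²) = 1/√0.1284 = 2.791; τ_B = 13.78/2.791 = 4.938 years.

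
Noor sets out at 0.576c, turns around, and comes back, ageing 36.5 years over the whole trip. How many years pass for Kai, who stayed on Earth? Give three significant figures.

γ = 1/√(1 − 0.576²) = 1/√0.6682 = 1.223
Earth-frame duration is the dilated interval: Δt = γτ = 1.223 × 36.5 years.

Δt = 44.7 years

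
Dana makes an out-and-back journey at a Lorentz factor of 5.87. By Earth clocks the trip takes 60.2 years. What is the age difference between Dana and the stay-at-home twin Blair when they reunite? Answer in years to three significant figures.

Δt − τ = 49.9 years

γ = 5.87
Dana's elapsed proper time: τ = 60.2/5.870 = 10.26 years.
Age gap = Δt − τ = 60.2 − 10.26 years.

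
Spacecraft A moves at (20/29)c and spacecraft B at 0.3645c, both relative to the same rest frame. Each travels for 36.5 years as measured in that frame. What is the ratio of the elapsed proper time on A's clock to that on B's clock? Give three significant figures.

A: γ = 1/√(1 − (20/29)²) = 29/21 ≈ 1.381. B: γ = 1/√(1 − 0.3645²) = 1/√0.8671 = 1.074.
τ_A/τ_B = γ_B/γ_A = 1.074/1.381 = 0.7776, so τ_A/τ_B = 0.7776.

τ_A/τ_B = 0.778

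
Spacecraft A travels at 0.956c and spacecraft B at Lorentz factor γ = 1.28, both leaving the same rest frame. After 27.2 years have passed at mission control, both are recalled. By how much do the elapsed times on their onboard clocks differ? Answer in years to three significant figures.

|τ_A − τ_B| = 13.3 years

A: γ = 1/√(1 − 0.956²) = 1/√0.08606 = 3.409; τ_A = 27.2/3.409 = 7.980 years.
B: γ = 1.28; τ_B = 27.2/1.280 = 21.25 years.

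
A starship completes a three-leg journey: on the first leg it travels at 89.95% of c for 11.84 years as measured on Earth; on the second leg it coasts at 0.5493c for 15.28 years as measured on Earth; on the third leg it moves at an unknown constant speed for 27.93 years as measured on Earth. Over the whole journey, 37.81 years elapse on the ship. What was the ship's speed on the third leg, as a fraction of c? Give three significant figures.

Leg 1: β = 0.8995; γ = 1/√(1 − 0.8995²) = 1/√0.1909 = 2.289; τ_1 = 11.84/2.289 = 5.173 years.
Leg 2: γ = 1/√(1 − 0.5493²) = 1/√0.6983 = 1.197; τ_2 = 15.28/1.197 = 12.77 years.
Leg 3: speed unknown; τ_3 = 27.93/γ_3.
Total proper time: 5.173 + 12.77 + τ_3 = 37.81, so τ_3 = 37.81 − 17.94 = 19.87 years.
γ_3 = 27.93/19.87 = 1.406; β = √(1 − 1/γ²) = √0.4940.

β = 0.703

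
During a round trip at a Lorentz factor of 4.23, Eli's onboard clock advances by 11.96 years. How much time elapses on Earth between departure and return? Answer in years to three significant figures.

Δt = 50.6 years

γ = 4.23
Earth-frame duration is the dilated interval: Δt = γτ = 4.230 × 11.96 years.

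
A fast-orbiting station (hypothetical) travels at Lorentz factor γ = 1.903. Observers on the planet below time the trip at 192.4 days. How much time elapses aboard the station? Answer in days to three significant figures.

τ = 101 days

γ = 1.903
The interval measured on the planet below is the dilated one; the clock aboard the station measures the proper time τ = Δt/γ = 192.4/1.903 days.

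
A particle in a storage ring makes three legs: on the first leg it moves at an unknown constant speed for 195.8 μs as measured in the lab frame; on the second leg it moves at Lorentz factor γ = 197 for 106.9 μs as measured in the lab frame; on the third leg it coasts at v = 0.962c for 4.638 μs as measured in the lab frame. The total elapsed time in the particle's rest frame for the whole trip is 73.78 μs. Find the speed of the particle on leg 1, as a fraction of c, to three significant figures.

β = 0.930

Leg 1: speed unknown; τ_1 = 195.8/γ_1.
Leg 2: γ = 197; τ_2 = 106.9/197.0 = 0.5426 μs.
Leg 3: γ = 1/√(1 − 0.962²) = 1/√0.07456 = 3.662; τ_3 = 4.638/3.662 = 1.266 μs.
Total proper time: τ_1 + 0.5426 + 1.266 = 73.78, so τ_1 = 73.78 − 1.809 = 71.97 μs.
γ_1 = 195.8/71.97 = 2.721; β = √(1 − 1/γ²) = √0.8649.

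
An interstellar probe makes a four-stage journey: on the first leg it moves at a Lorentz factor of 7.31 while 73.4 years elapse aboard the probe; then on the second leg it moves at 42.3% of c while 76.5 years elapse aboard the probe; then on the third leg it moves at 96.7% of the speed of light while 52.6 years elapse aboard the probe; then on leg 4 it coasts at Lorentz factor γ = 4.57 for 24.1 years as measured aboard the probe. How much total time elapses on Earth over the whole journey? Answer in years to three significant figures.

Leg 1: γ = 7.31; Δt_1 = 7.310 × 73.4 = 536.6 years.
Leg 2: β = 0.423; γ = 1/√(1 − 0.423²) = 1/√0.8211 = 1.104; Δt_2 = 1.104 × 76.5 = 84.43 years.
Leg 3: β = 0.967; γ = 1/√(1 − 0.967²) = 1/√0.06491 = 3.925; Δt_3 = 3.925 × 52.6 = 206.5 years.
Leg 4: γ = 4.57; Δt_4 = 4.570 × 24.1 = 110.1 years.
Total: 536.6 + 84.43 + 206.5 + 110.1 years.

Δt = 938 years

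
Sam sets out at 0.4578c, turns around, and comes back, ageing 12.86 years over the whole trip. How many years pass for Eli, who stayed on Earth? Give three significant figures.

Δt = 14.5 years

γ = 1/√(1 − 0.4578²) = 1/√0.7904 = 1.125
Earth-frame duration is the dilated interval: Δt = γτ = 1.125 × 12.86 years.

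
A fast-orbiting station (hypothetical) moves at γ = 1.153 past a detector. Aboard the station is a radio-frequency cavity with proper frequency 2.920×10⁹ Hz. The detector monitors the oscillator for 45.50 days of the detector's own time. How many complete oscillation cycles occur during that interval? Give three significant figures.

γ = 1.153
During 45.50 days of lab time, the oscillator's proper time advances by τ = Δt/γ = 45.50/1.153 = 39.46 days = 3.410×10⁶ s.
N = f × τ = 2.920×10⁹ × 3.410×10⁶ = 9.956×10¹⁵.

N = 9.96×10¹⁵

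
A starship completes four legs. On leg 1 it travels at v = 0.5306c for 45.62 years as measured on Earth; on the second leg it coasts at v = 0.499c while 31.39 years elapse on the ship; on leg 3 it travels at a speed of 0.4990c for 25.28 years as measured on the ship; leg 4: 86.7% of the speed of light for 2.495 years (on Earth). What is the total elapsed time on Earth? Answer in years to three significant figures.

Leg 1: 45.62 years is already measured on Earth.
Leg 2: γ = 1/√(1 − 0.499²) = 1/√0.7510 = 1.154; Δt_2 = 1.154 × 31.39 = 36.22 years.
Leg 3: γ = 1/√(1 − 0.4990²) = 1/√0.7510 = 1.154; Δt_3 = 1.154 × 25.28 = 29.17 years.
Leg 4: 2.495 years is already measured on Earth.
Total: 45.62 + 36.22 + 29.17 + 2.495 years.

Δt = 114 years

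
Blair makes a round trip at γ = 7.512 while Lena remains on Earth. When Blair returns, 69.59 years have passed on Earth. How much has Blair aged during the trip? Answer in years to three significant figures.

τ = 9.26 years

γ = 7.512
Blair's clock measures proper time along the trip: τ = Δt/γ = 69.59/7.512 years.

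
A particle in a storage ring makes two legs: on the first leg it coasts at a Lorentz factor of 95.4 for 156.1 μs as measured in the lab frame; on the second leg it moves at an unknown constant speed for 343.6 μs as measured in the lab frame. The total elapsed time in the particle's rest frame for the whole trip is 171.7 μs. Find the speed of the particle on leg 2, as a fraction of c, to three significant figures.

Leg 1: γ = 95.4; τ_1 = 156.1/95.40 = 1.636 μs.
Leg 2: speed unknown; τ_2 = 343.6/γ_2.
Total proper time: 1.636 + τ_2 = 171.7, so τ_2 = 171.7 − 1.636 = 170.1 μs.
γ_2 = 343.6/170.1 = 2.020; β = √(1 − 1/γ²) = √0.7550.

β = 0.869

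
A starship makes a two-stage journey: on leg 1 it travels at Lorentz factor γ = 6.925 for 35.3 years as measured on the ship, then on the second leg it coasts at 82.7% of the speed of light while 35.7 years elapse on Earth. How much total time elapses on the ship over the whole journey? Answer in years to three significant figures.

Leg 1: 35.3 years is already measured on the ship.
Leg 2: β = 0.827; γ = 1/√(1 − 0.827²) = 1/√0.3161 = 1.779; τ_2 = 35.7/1.779 = 20.07 years.
Total: 35.30 + 20.07 years.

τ = 55.4 years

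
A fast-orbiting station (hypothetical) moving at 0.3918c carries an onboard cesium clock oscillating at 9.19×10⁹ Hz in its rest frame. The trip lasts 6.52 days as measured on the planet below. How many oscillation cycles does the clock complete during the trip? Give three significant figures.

γ = 1/√(1 − 0.3918²) = 1/√0.8465 = 1.087
The oscillator's own cycle count is N = f × τ where τ is the proper time aboard the station. τ = Δt/γ = 6.52/1.087 = 5.999 days = 5.183×10⁵ s.
N = 9.19×10⁹ × 5.183×10⁵ = 4.763×10¹⁵.

N = 4.76×10¹⁵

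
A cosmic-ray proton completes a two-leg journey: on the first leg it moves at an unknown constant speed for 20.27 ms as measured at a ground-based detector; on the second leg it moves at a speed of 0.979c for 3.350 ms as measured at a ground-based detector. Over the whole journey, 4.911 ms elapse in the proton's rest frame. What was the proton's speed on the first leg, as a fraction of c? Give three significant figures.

β = 0.978

Leg 1: speed unknown; τ_1 = 20.27/γ_1.
Leg 2: γ = 1/√(1 − 0.979²) = 1/√0.04156 = 4.905; τ_2 = 3.350/4.905 = 0.6829 ms.
Total proper time: τ_1 + 0.6829 = 4.911, so τ_1 = 4.911 − 0.6829 = 4.228 ms.
γ_1 = 20.27/4.228 = 4.794; β = √(1 − 1/γ²) = √0.9565.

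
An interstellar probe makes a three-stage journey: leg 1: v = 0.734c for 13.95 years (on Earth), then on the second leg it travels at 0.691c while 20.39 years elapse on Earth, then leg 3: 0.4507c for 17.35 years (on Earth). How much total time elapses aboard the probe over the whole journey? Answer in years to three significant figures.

Leg 1: γ = 1/√(1 − 0.734²) = 1/√0.4612 = 1.472; τ_1 = 13.95/1.472 = 9.474 years.
Leg 2: γ = 1/√(1 − 0.691²) = 1/√0.5225 = 1.383; τ_2 = 20.39/1.383 = 14.74 years.
Leg 3: γ = 1/√(1 − 0.4507²) = 1/√0.7969 = 1.120; τ_3 = 17.35/1.120 = 15.49 years.
Total: 9.474 + 14.74 + 15.49 years.

τ = 39.7 years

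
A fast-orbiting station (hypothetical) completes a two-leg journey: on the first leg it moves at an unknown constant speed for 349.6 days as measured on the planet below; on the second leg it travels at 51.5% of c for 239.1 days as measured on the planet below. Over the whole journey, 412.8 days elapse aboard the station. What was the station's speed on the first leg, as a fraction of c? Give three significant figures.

β = 0.804

Leg 1: speed unknown; τ_1 = 349.6/γ_1.
Leg 2: β = 0.515; γ = 1/√(1 − 0.515²) = 1/√0.7348 = 1.167; τ_2 = 239.1/1.167 = 205.0 days.
Total proper time: τ_1 + 205.0 = 412.8, so τ_1 = 412.8 − 205.0 = 207.8 days.
γ_1 = 349.6/207.8 = 1.682; β = √(1 − 1/γ²) = √0.6465.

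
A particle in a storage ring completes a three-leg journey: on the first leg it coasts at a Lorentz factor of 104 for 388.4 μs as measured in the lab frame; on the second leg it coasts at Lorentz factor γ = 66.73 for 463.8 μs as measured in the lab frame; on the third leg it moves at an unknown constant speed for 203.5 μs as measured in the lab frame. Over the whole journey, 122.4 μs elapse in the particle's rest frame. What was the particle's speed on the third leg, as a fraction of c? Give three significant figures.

β = 0.836

Leg 1: γ = 104; τ_1 = 388.4/104.0 = 3.735 μs.
Leg 2: γ = 66.73; τ_2 = 463.8/66.73 = 6.950 μs.
Leg 3: speed unknown; τ_3 = 203.5/γ_3.
Total proper time: 3.735 + 6.950 + τ_3 = 122.4, so τ_3 = 122.4 − 10.69 = 111.7 μs.
γ_3 = 203.5/111.7 = 1.822; β = √(1 − 1/γ²) = √0.6986.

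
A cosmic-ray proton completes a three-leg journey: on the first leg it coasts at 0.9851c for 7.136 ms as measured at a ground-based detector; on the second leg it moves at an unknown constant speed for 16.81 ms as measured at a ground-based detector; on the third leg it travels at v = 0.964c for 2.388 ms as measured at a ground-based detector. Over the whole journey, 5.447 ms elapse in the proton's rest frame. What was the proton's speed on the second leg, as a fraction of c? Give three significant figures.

β = 0.977

Leg 1: γ = 1/√(1 − 0.9851²) = 1/√0.02958 = 5.815; τ_1 = 7.136/5.815 = 1.227 ms.
Leg 2: speed unknown; τ_2 = 16.81/γ_2.
Leg 3: γ = 1/√(1 − 0.964²) = 1/√0.07070 = 3.761; τ_3 = 2.388/3.761 = 0.6350 ms.
Total proper time: 1.227 + τ_2 + 0.6350 = 5.447, so τ_2 = 5.447 − 1.862 = 3.585 ms.
γ_2 = 16.81/3.585 = 4.689; β = √(1 − 1/γ²) = √0.9545.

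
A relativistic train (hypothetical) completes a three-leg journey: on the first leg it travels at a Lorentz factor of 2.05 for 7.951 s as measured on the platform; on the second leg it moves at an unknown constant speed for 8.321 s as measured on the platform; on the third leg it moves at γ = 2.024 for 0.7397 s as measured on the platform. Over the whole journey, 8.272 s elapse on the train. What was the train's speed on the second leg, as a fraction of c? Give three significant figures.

β = 0.875

Leg 1: γ = 2.05; τ_1 = 7.951/2.050 = 3.879 s.
Leg 2: speed unknown; τ_2 = 8.321/γ_2.
Leg 3: γ = 2.024; τ_3 = 0.7397/2.024 = 0.3655 s.
Total proper time: 3.879 + τ_2 + 0.3655 = 8.272, so τ_2 = 8.272 − 4.244 = 4.028 s.
γ_2 = 8.321/4.028 = 2.066; β = √(1 − 1/γ²) = √0.7657.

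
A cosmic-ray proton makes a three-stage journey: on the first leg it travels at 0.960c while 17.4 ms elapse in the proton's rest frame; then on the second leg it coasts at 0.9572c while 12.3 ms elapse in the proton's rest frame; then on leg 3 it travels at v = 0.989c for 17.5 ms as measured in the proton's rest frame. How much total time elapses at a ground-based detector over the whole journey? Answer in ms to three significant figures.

Δt = 223 ms

Leg 1: γ = 1/√(1 − 0.960²) = 25/7 ≈ 3.571; Δt_1 = 3.571 × 17.4 = 62.14 ms.
Leg 2: γ = 1/√(1 − 0.9572²) = 1/√0.08377 = 3.455; Δt_2 = 3.455 × 12.3 = 42.50 ms.
Leg 3: γ = 1/√(1 − 0.989²) = 1/√0.02188 = 6.761; Δt_3 = 6.761 × 17.5 = 118.3 ms.
Total: 62.14 + 42.50 + 118.3 ms.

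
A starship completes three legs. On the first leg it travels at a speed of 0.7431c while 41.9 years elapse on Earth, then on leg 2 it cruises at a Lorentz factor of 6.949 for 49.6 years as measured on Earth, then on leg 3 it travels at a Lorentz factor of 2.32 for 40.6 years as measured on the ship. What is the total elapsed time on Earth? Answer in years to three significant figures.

Leg 1: 41.9 years is already measured on Earth.
Leg 2: 49.6 years is already measured on Earth.
Leg 3: γ = 2.32; Δt_3 = 2.320 × 40.6 = 94.19 years.
Total: 41.90 + 49.60 + 94.19 years.

Δt = 186 years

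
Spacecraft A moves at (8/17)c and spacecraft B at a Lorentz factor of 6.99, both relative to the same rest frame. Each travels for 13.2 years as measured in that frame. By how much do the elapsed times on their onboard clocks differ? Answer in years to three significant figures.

|τ_A − τ_B| = 9.76 years

A: γ = 1/√(1 − (8/17)²) = 17/15 ≈ 1.133; τ_A = 13.2/1.133 = 11.65 years.
B: γ = 6.99; τ_B = 13.2/6.990 = 1.888 years.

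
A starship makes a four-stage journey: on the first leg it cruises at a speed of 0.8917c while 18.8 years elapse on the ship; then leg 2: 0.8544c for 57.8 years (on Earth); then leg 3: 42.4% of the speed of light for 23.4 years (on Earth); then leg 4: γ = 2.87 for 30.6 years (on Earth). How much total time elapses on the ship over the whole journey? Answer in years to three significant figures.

τ = 80.7 years

Leg 1: 18.8 years is already measured on the ship.
Leg 2: γ = 1/√(1 − 0.8544²) = 1/√0.2700 = 1.924; τ_2 = 57.8/1.924 = 30.03 years.
Leg 3: β = 0.424; γ = 1/√(1 − 0.424²) = 1/√0.8202 = 1.104; τ_3 = 23.4/1.104 = 21.19 years.
Leg 4: γ = 2.87; τ_4 = 30.6/2.870 = 10.66 years.
Total: 18.80 + 30.03 + 21.19 + 10.66 years.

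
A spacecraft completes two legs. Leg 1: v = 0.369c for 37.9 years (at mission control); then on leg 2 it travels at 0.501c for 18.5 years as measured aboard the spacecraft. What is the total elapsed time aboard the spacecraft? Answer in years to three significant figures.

τ = 53.7 years

Leg 1: γ = 1/√(1 − 0.369²) = 1/√0.8638 = 1.076; τ_1 = 37.9/1.076 = 35.23 years.
Leg 2: 18.5 years is already measured aboard the spacecraft.
Total: 35.23 + 18.50 years.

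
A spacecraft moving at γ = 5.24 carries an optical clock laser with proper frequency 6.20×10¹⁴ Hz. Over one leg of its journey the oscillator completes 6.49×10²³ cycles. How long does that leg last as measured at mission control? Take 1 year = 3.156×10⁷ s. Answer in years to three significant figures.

Δt = 174 years

γ = 5.24
Proper time for N cycles: τ = N/f = 6.49×10²³/(6.20×10¹⁴) = 1.047×10⁹ s = 33.17 years.
Lab-frame duration Δt = γτ = 5.240 × 33.17 = 173.8 years.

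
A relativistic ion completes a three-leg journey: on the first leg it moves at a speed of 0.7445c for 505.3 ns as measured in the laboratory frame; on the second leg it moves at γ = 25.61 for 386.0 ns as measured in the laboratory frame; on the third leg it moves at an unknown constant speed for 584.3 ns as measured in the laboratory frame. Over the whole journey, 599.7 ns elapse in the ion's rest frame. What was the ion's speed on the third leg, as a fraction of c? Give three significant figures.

Leg 1: γ = 1/√(1 − 0.7445²) = 1/√0.4457 = 1.498; τ_1 = 505.3/1.498 = 337.3 ns.
Leg 2: γ = 25.61; τ_2 = 386.0/25.61 = 15.07 ns.
Leg 3: speed unknown; τ_3 = 584.3/γ_3.
Total proper time: 337.3 + 15.07 + τ_3 = 599.7, so τ_3 = 599.7 − 352.4 = 247.3 ns.
γ_3 = 584.3/247.3 = 2.363; β = √(1 − 1/γ²) = √0.8209.

β = 0.906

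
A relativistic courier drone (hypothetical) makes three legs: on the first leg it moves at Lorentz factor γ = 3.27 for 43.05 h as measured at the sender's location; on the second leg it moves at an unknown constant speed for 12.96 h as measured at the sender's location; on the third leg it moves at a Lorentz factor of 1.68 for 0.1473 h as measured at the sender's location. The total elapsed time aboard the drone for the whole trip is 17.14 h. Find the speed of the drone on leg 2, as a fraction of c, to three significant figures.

Leg 1: γ = 3.27; τ_1 = 43.05/3.270 = 13.17 h.
Leg 2: speed unknown; τ_2 = 12.96/γ_2.
Leg 3: γ = 1.68; τ_3 = 0.1473/1.680 = 0.08768 h.
Total proper time: 13.17 + τ_2 + 0.08768 = 17.14, so τ_2 = 17.14 − 13.25 = 3.887 h.
γ_2 = 12.96/3.887 = 3.334; β = √(1 − 1/γ²) = √0.9100.

β = 0.954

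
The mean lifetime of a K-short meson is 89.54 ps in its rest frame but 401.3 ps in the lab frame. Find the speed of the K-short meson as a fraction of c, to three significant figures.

γ = Δt/τ₀ = 401.3/89.54 = 4.482
β = √(1 − 1/γ²) = √(1 − 0.04978) = √0.9502

β = 0.975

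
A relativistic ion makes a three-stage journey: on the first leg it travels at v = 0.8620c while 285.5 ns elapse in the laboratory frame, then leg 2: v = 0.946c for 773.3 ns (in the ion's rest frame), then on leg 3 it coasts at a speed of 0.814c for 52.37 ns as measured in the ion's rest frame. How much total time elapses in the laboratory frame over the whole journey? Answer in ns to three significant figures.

Leg 1: 285.5 ns is already measured in the laboratory frame.
Leg 2: γ = 1/√(1 − 0.946²) = 1/√0.1051 = 3.085; Δt_2 = 3.085 × 773.3 = 2386 ns.
Leg 3: γ = 1/√(1 − 0.814²) = 1/√0.3374 = 1.722; Δt_3 = 1.722 × 52.37 = 90.16 ns.
Total: 285.5 + 2386 + 90.16 ns.

Δt = 2760 ns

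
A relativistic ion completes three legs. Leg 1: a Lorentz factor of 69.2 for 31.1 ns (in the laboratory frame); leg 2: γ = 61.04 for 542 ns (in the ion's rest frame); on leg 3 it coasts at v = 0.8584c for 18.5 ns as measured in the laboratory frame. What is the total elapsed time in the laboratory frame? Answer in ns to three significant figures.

Δt = 3.31×10⁴ ns

Leg 1: 31.1 ns is already measured in the laboratory frame.
Leg 2: γ = 61.04; Δt_2 = 61.04 × 542 = 3.308×10⁴ ns.
Leg 3: 18.5 ns is already measured in the laboratory frame.
Total: 31.10 + 3.308×10⁴ + 18.50 ns.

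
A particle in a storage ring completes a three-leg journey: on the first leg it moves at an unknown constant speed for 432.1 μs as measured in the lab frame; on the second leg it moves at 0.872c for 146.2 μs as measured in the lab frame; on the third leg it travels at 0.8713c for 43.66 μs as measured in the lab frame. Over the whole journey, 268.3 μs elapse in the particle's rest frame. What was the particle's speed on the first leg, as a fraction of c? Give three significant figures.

β = 0.914

Leg 1: speed unknown; τ_1 = 432.1/γ_1.
Leg 2: γ = 1/√(1 − 0.872²) = 1/√0.2396 = 2.043; τ_2 = 146.2/2.043 = 71.57 μs.
Leg 3: γ = 1/√(1 − 0.8713²) = 1/√0.2408 = 2.038; τ_3 = 43.66/2.038 = 21.43 μs.
Total proper time: τ_1 + 71.57 + 21.43 = 268.3, so τ_1 = 268.3 − 92.99 = 175.3 μs.
γ_1 = 432.1/175.3 = 2.465; β = √(1 − 1/γ²) = √0.8354.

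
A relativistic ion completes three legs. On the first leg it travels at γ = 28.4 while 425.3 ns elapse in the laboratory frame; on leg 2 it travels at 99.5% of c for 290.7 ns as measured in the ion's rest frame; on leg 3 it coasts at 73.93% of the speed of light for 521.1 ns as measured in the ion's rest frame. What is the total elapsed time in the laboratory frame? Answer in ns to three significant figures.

Leg 1: 425.3 ns is already measured in the laboratory frame.
Leg 2: β = 0.995; γ = 1/√(1 − 0.995²) = 1/√0.009975 = 10.01; Δt_2 = 10.01 × 290.7 = 2911 ns.
Leg 3: β = 0.7393; γ = 1/√(1 − 0.7393²) = 1/√0.4534 = 1.485; Δt_3 = 1.485 × 521.1 = 773.9 ns.
Total: 425.3 + 2911 + 773.9 ns.

Δt = 4110 ns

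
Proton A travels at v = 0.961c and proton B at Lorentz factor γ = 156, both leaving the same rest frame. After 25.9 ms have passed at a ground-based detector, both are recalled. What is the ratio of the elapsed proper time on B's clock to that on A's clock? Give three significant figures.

τ_B/τ_A = 0.0232

A: γ = 1/√(1 − 0.961²) = 1/√0.07648 = 3.616. B: γ = 156.
τ_A/τ_B = γ_B/γ_A = 156.0/3.616 = 43.14, so τ_B/τ_A = 0.02318.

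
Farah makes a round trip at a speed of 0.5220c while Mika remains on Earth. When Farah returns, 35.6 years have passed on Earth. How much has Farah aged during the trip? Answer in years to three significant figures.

γ = 1/√(1 − 0.5220²) = 1/√0.7275 = 1.172
Farah's clock measures proper time along the trip: τ = Δt/γ = 35.6/1.172 years.

τ = 30.4 years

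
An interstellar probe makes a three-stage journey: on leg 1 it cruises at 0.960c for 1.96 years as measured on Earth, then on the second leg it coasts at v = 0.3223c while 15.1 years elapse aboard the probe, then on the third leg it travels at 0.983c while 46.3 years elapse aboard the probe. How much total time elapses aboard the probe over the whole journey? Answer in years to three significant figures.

Leg 1: γ = 1/√(1 − 0.960²) = 25/7 ≈ 3.571; τ_1 = 1.96/3.571 = 0.5488 years.
Leg 2: 15.1 years is already measured aboard the probe.
Leg 3: 46.3 years is already measured aboard the probe.
Total: 0.5488 + 15.10 + 46.30 years.

τ = 61.9 years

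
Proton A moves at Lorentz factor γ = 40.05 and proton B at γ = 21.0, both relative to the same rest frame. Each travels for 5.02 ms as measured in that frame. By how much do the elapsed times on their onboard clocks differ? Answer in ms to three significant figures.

|τ_A − τ_B| = 0.114 ms

A: γ = 40.05; τ_A = 5.02/40.05 = 0.1253 ms.
B: γ = 21.0; τ_B = 5.02/21.00 = 0.2390 ms.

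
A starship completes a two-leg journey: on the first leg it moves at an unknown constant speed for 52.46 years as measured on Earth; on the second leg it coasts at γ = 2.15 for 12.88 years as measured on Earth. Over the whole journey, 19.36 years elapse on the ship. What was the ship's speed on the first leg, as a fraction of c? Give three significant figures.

β = 0.967

Leg 1: speed unknown; τ_1 = 52.46/γ_1.
Leg 2: γ = 2.15; τ_2 = 12.88/2.150 = 5.991 years.
Total proper time: τ_1 + 5.991 = 19.36, so τ_1 = 19.36 − 5.991 = 13.37 years.
γ_1 = 52.46/13.37 = 3.924; β = √(1 − 1/γ²) = √0.9351.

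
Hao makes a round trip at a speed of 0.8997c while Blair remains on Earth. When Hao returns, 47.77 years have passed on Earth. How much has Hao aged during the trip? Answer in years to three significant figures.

γ = 1/√(1 − 0.8997²) = 1/√0.1905 = 2.291
Hao's clock measures proper time along the trip: τ = Δt/γ = 47.77/2.291 years.

τ = 20.9 years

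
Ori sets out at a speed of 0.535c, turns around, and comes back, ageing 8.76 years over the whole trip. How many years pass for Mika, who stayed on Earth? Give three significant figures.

Δt = 10.4 years

γ = 1/√(1 − 0.535²) = 1/√0.7138 = 1.184
Earth-frame duration is the dilated interval: Δt = γτ = 1.184 × 8.76 years.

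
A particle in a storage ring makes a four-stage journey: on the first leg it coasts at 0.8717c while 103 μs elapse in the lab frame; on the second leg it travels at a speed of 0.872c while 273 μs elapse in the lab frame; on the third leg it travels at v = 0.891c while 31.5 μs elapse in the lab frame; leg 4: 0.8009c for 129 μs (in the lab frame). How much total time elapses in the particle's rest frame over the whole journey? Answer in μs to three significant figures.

Leg 1: γ = 1/√(1 − 0.8717²) = 1/√0.2401 = 2.041; τ_1 = 103/2.041 = 50.47 μs.
Leg 2: γ = 1/√(1 − 0.872²) = 1/√0.2396 = 2.043; τ_2 = 273/2.043 = 133.6 μs.
Leg 3: γ = 1/√(1 − 0.891²) = 1/√0.2061 = 2.203; τ_3 = 31.5/2.203 = 14.30 μs.
Leg 4: γ = 1/√(1 − 0.8009²) = 1/√0.3586 = 1.670; τ_4 = 129/1.670 = 77.24 μs.
Total: 50.47 + 133.6 + 14.30 + 77.24 μs.

τ = 276 μs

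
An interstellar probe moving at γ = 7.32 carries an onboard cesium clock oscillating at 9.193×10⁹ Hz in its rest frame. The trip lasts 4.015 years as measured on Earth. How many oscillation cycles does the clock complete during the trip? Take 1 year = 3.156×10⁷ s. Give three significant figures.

γ = 7.32
The oscillator's own cycle count is N = f × τ where τ is the proper time aboard the probe. τ = Δt/γ = 4.015/7.320 = 0.5485 years = 1.731×10⁷ s.
N = 9.193×10⁹ × 1.731×10⁷ = 1.591×10¹⁷.

N = 1.59×10¹⁷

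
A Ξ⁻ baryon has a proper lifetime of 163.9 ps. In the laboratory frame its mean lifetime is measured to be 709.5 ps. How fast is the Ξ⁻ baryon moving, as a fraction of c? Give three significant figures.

v = 0.973c

γ = Δt/τ₀ = 709.5/163.9 = 4.329
β = √(1 − 1/γ²) = √(1 − 0.05336) = √0.9466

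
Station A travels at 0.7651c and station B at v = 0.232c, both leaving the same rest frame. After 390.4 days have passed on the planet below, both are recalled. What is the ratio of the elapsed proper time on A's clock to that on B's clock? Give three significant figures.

A: γ = 1/√(1 − 0.7651²) = 1/√0.4146 = 1.553. B: γ = 1/√(1 − 0.232²) = 1/√0.9462 = 1.028.
τ_A/τ_B = γ_B/γ_A = 1.028/1.553 = 0.6620, so τ_A/τ_B = 0.6620.

τ_A/τ_B = 0.662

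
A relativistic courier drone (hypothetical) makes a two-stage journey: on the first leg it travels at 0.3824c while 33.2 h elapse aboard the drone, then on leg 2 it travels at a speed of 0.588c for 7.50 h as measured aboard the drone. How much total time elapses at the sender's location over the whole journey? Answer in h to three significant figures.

Δt = 45.2 h

Leg 1: γ = 1/√(1 − 0.3824²) = 1/√0.8538 = 1.082; Δt_1 = 1.082 × 33.2 = 35.93 h.
Leg 2: γ = 1/√(1 − 0.588²) = 1/√0.6543 = 1.236; Δt_2 = 1.236 × 7.50 = 9.272 h.
Total: 35.93 + 9.272 h.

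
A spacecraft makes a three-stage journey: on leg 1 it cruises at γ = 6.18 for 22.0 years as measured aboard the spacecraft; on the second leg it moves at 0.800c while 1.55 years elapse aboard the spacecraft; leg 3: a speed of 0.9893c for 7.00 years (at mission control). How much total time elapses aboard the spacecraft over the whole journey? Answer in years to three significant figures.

Leg 1: 22.0 years is already measured aboard the spacecraft.
Leg 2: 1.55 years is already measured aboard the spacecraft.
Leg 3: γ = 1/√(1 − 0.9893²) = 1/√0.02129 = 6.854; τ_3 = 7.00/6.854 = 1.021 years.
Total: 22.00 + 1.550 + 1.021 years.

τ = 24.6 years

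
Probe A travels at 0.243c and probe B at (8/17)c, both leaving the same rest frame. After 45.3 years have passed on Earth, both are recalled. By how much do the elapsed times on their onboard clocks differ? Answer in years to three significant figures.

A: γ = 1/√(1 − 0.243²) = 1/√0.9410 = 1.031; τ_A = 45.3/1.031 = 43.94 years.
B: γ = 1/√(1 − (8/17)²) = 17/15 ≈ 1.133; τ_B = 45.3/1.133 = 39.97 years.

|τ_A − τ_B| = 3.97 years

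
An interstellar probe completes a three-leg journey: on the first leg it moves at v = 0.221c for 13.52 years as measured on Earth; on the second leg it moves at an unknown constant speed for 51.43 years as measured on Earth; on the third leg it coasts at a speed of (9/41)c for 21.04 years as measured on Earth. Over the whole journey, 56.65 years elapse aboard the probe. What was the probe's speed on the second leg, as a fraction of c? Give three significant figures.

β = 0.895

Leg 1: γ = 1/√(1 − 0.221²) = 1/√0.9512 = 1.025; τ_1 = 13.52/1.025 = 13.19 years.
Leg 2: speed unknown; τ_2 = 51.43/γ_2.
Leg 3: γ = 1/√(1 − (9/41)²) = 41/40 = 1.025; τ_3 = 21.04/1.025 = 20.53 years.
Total proper time: 13.19 + τ_2 + 20.53 = 56.65, so τ_2 = 56.65 − 33.71 = 22.94 years.
γ_2 = 51.43/22.94 = 2.242; β = √(1 − 1/γ²) = √0.8011.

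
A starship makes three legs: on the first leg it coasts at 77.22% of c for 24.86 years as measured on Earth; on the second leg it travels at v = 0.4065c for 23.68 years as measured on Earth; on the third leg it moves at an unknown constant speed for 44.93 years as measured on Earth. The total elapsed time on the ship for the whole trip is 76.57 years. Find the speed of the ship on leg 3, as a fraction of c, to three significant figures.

Leg 1: β = 0.7722; γ = 1/√(1 − 0.7722²) = 1/√0.4037 = 1.574; τ_1 = 24.86/1.574 = 15.80 years.
Leg 2: γ = 1/√(1 − 0.4065²) = 1/√0.8348 = 1.095; τ_2 = 23.68/1.095 = 21.64 years.
Leg 3: speed unknown; τ_3 = 44.93/γ_3.
Total proper time: 15.80 + 21.64 + τ_3 = 76.57, so τ_3 = 76.57 − 37.43 = 39.14 years.
γ_3 = 44.93/39.14 = 1.148; β = √(1 − 1/γ²) = √0.2412.

β = 0.491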